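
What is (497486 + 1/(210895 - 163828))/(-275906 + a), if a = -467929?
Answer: -23415173563/35010081945 ≈ -0.66881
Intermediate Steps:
(497486 + 1/(210895 - 163828))/(-275906 + a) = (497486 + 1/(210895 - 163828))/(-275906 - 467929) = (497486 + 1/47067)/(-743835) = (497486 + 1/47067)*(-1/743835) = (23415173563/47067)*(-1/743835) = -23415173563/35010081945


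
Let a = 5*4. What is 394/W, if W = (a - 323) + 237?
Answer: -197/33 ≈ -5.9697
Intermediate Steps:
a = 20
W = -66 (W = (20 - 323) + 237 = -303 + 237 = -66)
394/W = 394/(-66) = 394*(-1/66) = -197/33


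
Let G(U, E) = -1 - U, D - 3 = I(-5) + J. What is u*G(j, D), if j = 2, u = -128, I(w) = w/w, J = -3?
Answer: 384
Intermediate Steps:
I(w) = 1
D = 1 (D = 3 + (1 - 3) = 3 - 2 = 1)
u*G(j, D) = -128*(-1 - 1*2) = -128*(-1 - 2) = -128*(-3) = 384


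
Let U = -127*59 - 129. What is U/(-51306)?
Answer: 3811/25653 ≈ 0.14856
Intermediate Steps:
U = -7622 (U = -7493 - 129 = -7622)
U/(-51306) = -7622/(-51306) = -7622*(-1/51306) = 3811/25653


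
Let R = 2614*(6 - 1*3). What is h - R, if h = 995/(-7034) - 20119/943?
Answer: -52158927535/6633062 ≈ -7863.5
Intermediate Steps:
R = 7842 (R = 2614*(6 - 3) = 2614*3 = 7842)
h = -142455331/6633062 (h = 995*(-1/7034) - 20119*1/943 = -995/7034 - 20119/943 = -142455331/6633062 ≈ -21.477)
h - R = -142455331/6633062 - 1*7842 = -142455331/6633062 - 7842 = -52158927535/6633062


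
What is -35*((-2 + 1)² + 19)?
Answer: -700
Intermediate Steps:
-35*((-2 + 1)² + 19) = -35*((-1)² + 19) = -35*(1 + 19) = -35*20 = -700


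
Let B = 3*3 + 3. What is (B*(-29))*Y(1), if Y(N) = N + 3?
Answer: -1392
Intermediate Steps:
Y(N) = 3 + N
B = 12 (B = 9 + 3 = 12)
(B*(-29))*Y(1) = (12*(-29))*(3 + 1) = -348*4 = -1392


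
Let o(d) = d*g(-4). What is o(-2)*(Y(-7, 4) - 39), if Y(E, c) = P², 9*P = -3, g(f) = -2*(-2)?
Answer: 2800/9 ≈ 311.11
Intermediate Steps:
g(f) = 4
o(d) = 4*d (o(d) = d*4 = 4*d)
P = -⅓ (P = (⅑)*(-3) = -⅓ ≈ -0.33333)
Y(E, c) = ⅑ (Y(E, c) = (-⅓)² = ⅑)
o(-2)*(Y(-7, 4) - 39) = (4*(-2))*(⅑ - 39) = -8*(-350/9) = 2800/9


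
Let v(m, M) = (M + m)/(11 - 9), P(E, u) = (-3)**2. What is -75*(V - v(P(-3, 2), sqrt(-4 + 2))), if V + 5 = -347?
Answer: 53475/2 + 75*I*sqrt(2)/2 ≈ 26738.0 + 53.033*I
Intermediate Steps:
V = -352 (V = -5 - 347 = -352)
P(E, u) = 9
v(m, M) = M/2 + m/2 (v(m, M) = (M + m)/2 = (M + m)*(1/2) = M/2 + m/2)
-75*(V - v(P(-3, 2), sqrt(-4 + 2))) = -75*(-352 - (sqrt(-4 + 2)/2 + (1/2)*9)) = -75*(-352 - (sqrt(-2)/2 + 9/2)) = -75*(-352 - ((I*sqrt(2))/2 + 9/2)) = -75*(-352 - (I*sqrt(2)/2 + 9/2)) = -75*(-352 - (9/2 + I*sqrt(2)/2)) = -75*(-352 + (-9/2 - I*sqrt(2)/2)) = -75*(-713/2 - I*sqrt(2)/2) = 53475/2 + 75*I*sqrt(2)/2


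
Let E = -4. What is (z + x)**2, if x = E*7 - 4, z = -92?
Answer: 15376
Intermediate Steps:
x = -32 (x = -4*7 - 4 = -28 - 4 = -32)
(z + x)**2 = (-92 - 32)**2 = (-124)**2 = 15376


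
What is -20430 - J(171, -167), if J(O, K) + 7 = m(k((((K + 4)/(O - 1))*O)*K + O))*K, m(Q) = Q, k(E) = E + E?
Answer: 780468832/85 ≈ 9.1820e+6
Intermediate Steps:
k(E) = 2*E
J(O, K) = -7 + K*(2*O + 2*K*O*(4 + K)/(-1 + O)) (J(O, K) = -7 + (2*((((K + 4)/(O - 1))*O)*K + O))*K = -7 + (2*((((4 + K)/(-1 + O))*O)*K + O))*K = -7 + (2*((O*(4 + K)/(-1 + O))*K + O))*K = -7 + (2*(K*O*(4 + K)/(-1 + O) + O))*K = -7 + (2*(O + K*O*(4 + K)/(-1 + O)))*K = -7 + (2*O + 2*K*O*(4 + K)/(-1 + O))*K = -7 + K*(2*O + 2*K*O*(4 + K)/(-1 + O)))
-20430 - J(171, -167) = -20430 - (7 - 7*171 + 2*(-167)*171*(-1 + 171 + (-167)² + 4*(-167)))/(-1 + 171) = -20430 - (7 - 1197 + 2*(-167)*171*(-1 + 171 + 27889 - 668))/170 = -20430 - (7 - 1197 + 2*(-167)*171*27391)/170 = -20430 - (7 - 1197 - 1564409574)/170 = -20430 - (-1564410764)/170 = -20430 - 1*(-782205382/85) = -20430 + 782205382/85 = 780468832/85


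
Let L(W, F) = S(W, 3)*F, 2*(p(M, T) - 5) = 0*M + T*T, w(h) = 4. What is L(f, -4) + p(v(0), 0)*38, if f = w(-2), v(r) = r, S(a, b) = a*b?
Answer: 142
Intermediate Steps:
p(M, T) = 5 + T**2/2 (p(M, T) = 5 + (0*M + T*T)/2 = 5 + (0 + T**2)/2 = 5 + T**2/2)
f = 4
L(W, F) = 3*F*W (L(W, F) = (W*3)*F = (3*W)*F = 3*F*W)
L(f, -4) + p(v(0), 0)*38 = 3*(-4)*4 + (5 + (1/2)*0**2)*38 = -48 + (5 + (1/2)*0)*38 = -48 + (5 + 0)*38 = -48 + 5*38 = -48 + 190 = 142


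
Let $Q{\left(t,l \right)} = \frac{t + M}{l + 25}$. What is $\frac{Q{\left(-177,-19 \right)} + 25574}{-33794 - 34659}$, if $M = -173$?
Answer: $- \frac{76547}{205359} \approx -0.37275$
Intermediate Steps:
$Q{\left(t,l \right)} = \frac{-173 + t}{25 + l}$ ($Q{\left(t,l \right)} = \frac{t - 173}{l + 25} = \frac{-173 + t}{25 + l}$)
$\frac{Q{\left(-177,-19 \right)} + 25574}{-33794 - 34659} = \frac{\frac{-173 - 177}{25 - 19} + 25574}{-33794 - 34659} = \frac{\frac{1}{6} \left(-350\right) + 25574}{-68453} = \left(\frac{1}{6} \left(-350\right) + 25574\right) \left(- \frac{1}{68453}\right) = \left(- \frac{175}{3} + 25574\right) \left(- \frac{1}{68453}\right) = \frac{76547}{3} \left(- \frac{1}{68453}\right) = - \frac{76547}{205359}$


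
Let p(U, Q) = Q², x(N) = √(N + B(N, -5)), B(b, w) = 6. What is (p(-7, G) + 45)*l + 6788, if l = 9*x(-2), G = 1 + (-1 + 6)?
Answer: 8246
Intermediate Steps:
G = 6 (G = 1 + 5 = 6)
x(N) = √(6 + N) (x(N) = √(N + 6) = √(6 + N))
l = 18 (l = 9*√(6 - 2) = 9*√4 = 9*2 = 18)
(p(-7, G) + 45)*l + 6788 = (6² + 45)*18 + 6788 = (36 + 45)*18 + 6788 = 81*18 + 6788 = 1458 + 6788 = 8246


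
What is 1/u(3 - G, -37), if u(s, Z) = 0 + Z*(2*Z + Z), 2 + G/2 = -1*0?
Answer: 1/4107 ≈ 0.00024349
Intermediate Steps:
G = -4 (G = -4 + 2*(-1*0) = -4 + 2*0 = -4 + 0 = -4)
u(s, Z) = 3*Z² (u(s, Z) = 0 + Z*(3*Z) = 0 + 3*Z² = 3*Z²)
1/u(3 - G, -37) = 1/(3*(-37)²) = 1/(3*1369) = 1/4107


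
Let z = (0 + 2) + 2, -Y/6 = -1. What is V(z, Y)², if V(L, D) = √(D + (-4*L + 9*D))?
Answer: 44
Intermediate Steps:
Y = 6 (Y = -6*(-1) = 6)
z = 4 (z = 2 + 2 = 4)
V(L, D) = √(-4*L + 10*D)
V(z, Y)² = (√(-4*4 + 10*6))² = (√(-16 + 60))² = (√44)² = (2*√11)² = 44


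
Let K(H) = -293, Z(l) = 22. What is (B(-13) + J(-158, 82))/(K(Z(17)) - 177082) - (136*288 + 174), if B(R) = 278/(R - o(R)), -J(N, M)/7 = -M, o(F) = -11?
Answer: -465219179/11825 ≈ -39342.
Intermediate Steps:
J(N, M) = 7*M (J(N, M) = -(-7)*M = 7*M)
B(R) = 278/(11 + R) (B(R) = 278/(R - 1*(-11)) = 278/(R + 11) = 278/(11 + R))
(B(-13) + J(-158, 82))/(K(Z(17)) - 177082) - (136*288 + 174) = (278/(11 - 13) + 7*82)/(-293 - 177082) - (136*288 + 174) = (278/(-2) + 574)/(-177375) - (39168 + 174) = (278*(-1/2) + 574)*(-1/177375) - 1*39342 = (-139 + 574)*(-1/177375) - 39342 = 435*(-1/177375) - 39342 = -29/11825 - 39342 = -465219179/11825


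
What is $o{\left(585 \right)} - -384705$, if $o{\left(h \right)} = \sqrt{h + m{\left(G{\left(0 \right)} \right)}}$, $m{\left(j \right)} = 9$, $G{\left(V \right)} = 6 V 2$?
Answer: $384705 + 3 \sqrt{66} \approx 3.8473 \cdot 10^{5}$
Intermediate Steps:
$G{\left(V \right)} = 12 V$
$o{\left(h \right)} = \sqrt{9 + h}$ ($o{\left(h \right)} = \sqrt{h + 9} = \sqrt{9 + h}$)
$o{\left(585 \right)} - -384705 = \sqrt{9 + 585} - -384705 = \sqrt{594} + 384705 = 3 \sqrt{66} + 384705 = 384705 + 3 \sqrt{66}$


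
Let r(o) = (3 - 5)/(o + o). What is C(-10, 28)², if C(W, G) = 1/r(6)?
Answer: 36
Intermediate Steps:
r(o) = -1/o (r(o) = -2*1/(2*o) = -1/o)
C(W, G) = -6 (C(W, G) = 1/(-1/6) = 1/(-1*⅙) = 1/(-⅙) = -6)
C(-10, 28)² = (-6)² = 36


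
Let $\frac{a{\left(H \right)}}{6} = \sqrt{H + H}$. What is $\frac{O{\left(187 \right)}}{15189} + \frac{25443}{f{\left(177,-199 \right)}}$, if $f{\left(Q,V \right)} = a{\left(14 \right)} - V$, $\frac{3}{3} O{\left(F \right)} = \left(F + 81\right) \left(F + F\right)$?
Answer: $\frac{80772545249}{586189077} - \frac{305316 \sqrt{7}}{38593} \approx 116.86$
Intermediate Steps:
$a{\left(H \right)} = 6 \sqrt{2} \sqrt{H}$ ($a{\left(H \right)} = 6 \sqrt{H + H} = 6 \sqrt{2 H} = 6 \sqrt{2} \sqrt{H}$)
$O{\left(F \right)} = 2 F \left(81 + F\right)$ ($O{\left(F \right)} = \left(F + 81\right) \left(F + F\right) = \left(81 + F\right) 2 F = 2 F \left(81 + F\right)$)
$f{\left(Q,V \right)} = - V + 12 \sqrt{7}$ ($f{\left(Q,V \right)} = 6 \sqrt{2} \sqrt{14} - V = 12 \sqrt{7} - V = - V + 12 \sqrt{7}$)
$\frac{O{\left(187 \right)}}{15189} + \frac{25443}{f{\left(177,-199 \right)}} = \frac{2 \cdot 187 \left(81 + 187\right)}{15189} + \frac{25443}{\left(-1\right) \left(-199\right) + 12 \sqrt{7}} = 2 \cdot 187 \cdot 268 \cdot \frac{1}{15189} + \frac{25443}{199 + 12 \sqrt{7}} = 100232 \cdot \frac{1}{15189} + \frac{25443}{199 + 12 \sqrt{7}} = \frac{100232}{15189} + \frac{25443}{199 + 12 \sqrt{7}}$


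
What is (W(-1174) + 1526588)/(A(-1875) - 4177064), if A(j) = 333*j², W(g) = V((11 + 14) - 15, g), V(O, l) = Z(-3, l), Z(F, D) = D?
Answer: 1525414/1166526061 ≈ 0.0013077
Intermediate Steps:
V(O, l) = l
W(g) = g
(W(-1174) + 1526588)/(A(-1875) - 4177064) = (-1174 + 1526588)/(333*(-1875)² - 4177064) = 1525414/(333*3515625 - 4177064) = 1525414/(1170703125 - 4177064) = 1525414/1166526061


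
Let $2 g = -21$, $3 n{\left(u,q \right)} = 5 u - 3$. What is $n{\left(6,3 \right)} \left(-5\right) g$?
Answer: $\frac{945}{2} \approx 472.5$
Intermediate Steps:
$n{\left(u,q \right)} = -1 + \frac{5 u}{3}$ ($n{\left(u,q \right)} = \frac{5 u - 3}{3} = \frac{-3 + 5 u}{3} = -1 + \frac{5 u}{3}$)
$g = - \frac{21}{2}$ ($g = \frac{1}{2} \left(-21\right) = - \frac{21}{2} \approx -10.5$)
$n{\left(6,3 \right)} \left(-5\right) g = \left(-1 + \frac{5}{3} \cdot 6\right) \left(-5\right) \left(- \frac{21}{2}\right) = \left(-1 + 10\right) \left(-5\right) \left(- \frac{21}{2}\right) = 9 \left(-5\right) \left(- \frac{21}{2}\right) = \left(-45\right) \left(- \frac{21}{2}\right) = \frac{945}{2}$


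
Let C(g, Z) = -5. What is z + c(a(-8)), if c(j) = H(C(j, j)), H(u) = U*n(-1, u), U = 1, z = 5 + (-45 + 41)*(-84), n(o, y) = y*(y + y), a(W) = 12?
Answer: 391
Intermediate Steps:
n(o, y) = 2*y**2 (n(o, y) = y*(2*y) = 2*y**2)
z = 341 (z = 5 - 4*(-84) = 5 + 336 = 341)
H(u) = 2*u**2 (H(u) = 1*(2*u**2) = 2*u**2)
c(j) = 50 (c(j) = 2*(-5)**2 = 2*25 = 50)
z + c(a(-8)) = 341 + 50 = 391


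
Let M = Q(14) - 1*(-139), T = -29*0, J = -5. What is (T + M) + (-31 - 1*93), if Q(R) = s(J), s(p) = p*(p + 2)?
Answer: 30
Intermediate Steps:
T = 0
s(p) = p*(2 + p)
Q(R) = 15 (Q(R) = -5*(2 - 5) = -5*(-3) = 15)
M = 154 (M = 15 - 1*(-139) = 15 + 139 = 154)
(T + M) + (-31 - 1*93) = (0 + 154) + (-31 - 1*93) = 154 + (-31 - 93) = 154 - 124 = 30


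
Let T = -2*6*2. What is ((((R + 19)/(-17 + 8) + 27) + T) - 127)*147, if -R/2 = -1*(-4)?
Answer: -55223/3 ≈ -18408.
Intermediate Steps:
R = -8 (R = -(-2)*(-4) = -2*4 = -8)
T = -24 (T = -12*2 = -24)
((((R + 19)/(-17 + 8) + 27) + T) - 127)*147 = ((((-8 + 19)/(-17 + 8) + 27) - 24) - 127)*147 = (((11/(-9) + 27) - 24) - 127)*147 = (((11*(-⅑) + 27) - 24) - 127)*147 = (((-11/9 + 27) - 24) - 127)*147 = ((232/9 - 24) - 127)*147 = (16/9 - 127)*147 = -1127/9*147 = -55223/3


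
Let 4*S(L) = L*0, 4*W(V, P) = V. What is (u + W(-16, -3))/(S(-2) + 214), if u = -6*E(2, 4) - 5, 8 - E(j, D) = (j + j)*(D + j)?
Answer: 87/214 ≈ 0.40654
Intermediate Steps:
W(V, P) = V/4
E(j, D) = 8 - 2*j*(D + j) (E(j, D) = 8 - (j + j)*(D + j) = 8 - 2*j*(D + j))
S(L) = 0 (S(L) = (L*0)/4 = (¼)*0 = 0)
u = 91 (u = -6*(8 - 2*2² - 2*4*2) - 5 = -6*(8 - 2*4 - 16) - 5 = -6*(8 - 8 - 16) - 5 = -6*(-16) - 5 = 96 - 5 = 91)
(u + W(-16, -3))/(S(-2) + 214) = (91 + (¼)*(-16))/(0 + 214) = (91 - 4)/214 = 87*(1/214) = 87/214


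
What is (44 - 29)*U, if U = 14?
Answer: 210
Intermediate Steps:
(44 - 29)*U = (44 - 29)*14 = 15*14 = 210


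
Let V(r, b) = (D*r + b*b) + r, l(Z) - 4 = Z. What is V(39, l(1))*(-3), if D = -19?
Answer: 2031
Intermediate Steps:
l(Z) = 4 + Z
V(r, b) = b**2 - 18*r (V(r, b) = (-19*r + b*b) + r = (-19*r + b**2) + r = (b**2 - 19*r) + r = b**2 - 18*r)
V(39, l(1))*(-3) = ((4 + 1)**2 - 18*39)*(-3) = (5**2 - 702)*(-3) = (25 - 702)*(-3) = -677*(-3) = 2031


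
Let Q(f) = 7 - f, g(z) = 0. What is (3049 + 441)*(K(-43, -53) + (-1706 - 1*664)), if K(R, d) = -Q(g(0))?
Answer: -8295730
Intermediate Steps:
K(R, d) = -7 (K(R, d) = -(7 - 1*0) = -(7 + 0) = -1*7 = -7)
(3049 + 441)*(K(-43, -53) + (-1706 - 1*664)) = (3049 + 441)*(-7 + (-1706 - 1*664)) = 3490*(-7 + (-1706 - 664)) = 3490*(-7 - 2370) = 3490*(-2377) = -8295730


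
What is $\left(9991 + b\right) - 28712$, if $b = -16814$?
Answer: $-35535$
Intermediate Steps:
$\left(9991 + b\right) - 28712 = \left(9991 - 16814\right) - 28712 = -6823 - 28712 = -35535$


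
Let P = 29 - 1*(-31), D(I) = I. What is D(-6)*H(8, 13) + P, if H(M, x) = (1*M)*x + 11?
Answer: -630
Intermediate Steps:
H(M, x) = 11 + M*x (H(M, x) = M*x + 11 = 11 + M*x)
P = 60 (P = 29 + 31 = 60)
D(-6)*H(8, 13) + P = -6*(11 + 8*13) + 60 = -6*(11 + 104) + 60 = -6*115 + 60 = -690 + 60 = -630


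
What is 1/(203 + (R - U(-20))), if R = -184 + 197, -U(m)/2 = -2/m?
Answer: 5/1081 ≈ 0.0046254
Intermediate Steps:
U(m) = 4/m (U(m) = -(-4)/m = 4/m)
R = 13
1/(203 + (R - U(-20))) = 1/(203 + (13 - 4/(-20))) = 1/(203 + (13 - 4*(-1)/20)) = 1/(203 + (13 - 1*(-1/5))) = 1/(203 + (13 + 1/5)) = 1/(203 + 66/5) = 1/(1081/5) = 5/1081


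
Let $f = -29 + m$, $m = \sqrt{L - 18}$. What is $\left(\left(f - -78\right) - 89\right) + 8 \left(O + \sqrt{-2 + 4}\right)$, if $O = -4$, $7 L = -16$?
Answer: $-72 + 8 \sqrt{2} + \frac{i \sqrt{994}}{7} \approx -60.686 + 4.504 i$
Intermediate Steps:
$L = - \frac{16}{7}$ ($L = \frac{1}{7} \left(-16\right) = - \frac{16}{7} \approx -2.2857$)
$m = \frac{i \sqrt{994}}{7}$ ($m = \sqrt{- \frac{16}{7} - 18} = \sqrt{- \frac{142}{7}} = \frac{i \sqrt{994}}{7} \approx 4.504 i$)
$f = -29 + \frac{i \sqrt{994}}{7} \approx -29.0 + 4.504 i$
$\left(\left(f - -78\right) - 89\right) + 8 \left(O + \sqrt{-2 + 4}\right) = \left(\left(\left(-29 + \frac{i \sqrt{994}}{7}\right) - -78\right) - 89\right) + 8 \left(-4 + \sqrt{-2 + 4}\right) = \left(\left(\left(-29 + \frac{i \sqrt{994}}{7}\right) + 78\right) - 89\right) + 8 \left(-4 + \sqrt{2}\right) = \left(\left(49 + \frac{i \sqrt{994}}{7}\right) - 89\right) - \left(32 - 8 \sqrt{2}\right) = \left(-40 + \frac{i \sqrt{994}}{7}\right) - \left(32 - 8 \sqrt{2}\right) = -72 + 8 \sqrt{2} + \frac{i \sqrt{994}}{7}$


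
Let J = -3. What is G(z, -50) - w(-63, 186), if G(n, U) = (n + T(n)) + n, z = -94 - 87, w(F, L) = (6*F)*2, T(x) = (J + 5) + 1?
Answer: 397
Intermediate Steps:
T(x) = 3 (T(x) = (-3 + 5) + 1 = 2 + 1 = 3)
w(F, L) = 12*F
z = -181
G(n, U) = 3 + 2*n (G(n, U) = (n + 3) + n = (3 + n) + n = 3 + 2*n)
G(z, -50) - w(-63, 186) = (3 + 2*(-181)) - 12*(-63) = (3 - 362) - 1*(-756) = -359 + 756 = 397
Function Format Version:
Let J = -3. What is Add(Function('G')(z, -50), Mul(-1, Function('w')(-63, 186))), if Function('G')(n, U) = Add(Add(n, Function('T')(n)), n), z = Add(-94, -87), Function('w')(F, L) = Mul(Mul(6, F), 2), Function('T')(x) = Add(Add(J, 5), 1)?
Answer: 397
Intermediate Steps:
Function('T')(x) = 3 (Function('T')(x) = Add(Add(-3, 5), 1) = Add(2, 1) = 3)
Function('w')(F, L) = Mul(12, F)
z = -181
Function('G')(n, U) = Add(3, Mul(2, n)) (Function('G')(n, U) = Add(Add(n, 3), n) = Add(Add(3, n), n) = Add(3, Mul(2, n)))
Add(Function('G')(z, -50), Mul(-1, Function('w')(-63, 186))) = Add(Add(3, Mul(2, -181)), Mul(-1, Mul(12, -63))) = Add(Add(3, -362), Mul(-1, -756)) = Add(-359, 756) = 397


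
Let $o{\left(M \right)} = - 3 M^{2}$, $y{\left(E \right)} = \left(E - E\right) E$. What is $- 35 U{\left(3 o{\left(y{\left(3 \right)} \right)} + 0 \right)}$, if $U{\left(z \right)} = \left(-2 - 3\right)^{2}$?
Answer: $-875$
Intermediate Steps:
$y{\left(E \right)} = 0$ ($y{\left(E \right)} = 0 E = 0$)
$U{\left(z \right)} = 25$ ($U{\left(z \right)} = \left(-5\right)^{2} = 25$)
$- 35 U{\left(3 o{\left(y{\left(3 \right)} \right)} + 0 \right)} = \left(-35\right) 25 = -875$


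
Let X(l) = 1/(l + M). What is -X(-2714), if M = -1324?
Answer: 1/4038 ≈ 0.00024765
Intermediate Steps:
X(l) = 1/(-1324 + l) (X(l) = 1/(l - 1324) = 1/(-1324 + l))
-X(-2714) = -1/(-1324 - 2714) = -1/(-4038) = -1*(-1/4038) = 1/4038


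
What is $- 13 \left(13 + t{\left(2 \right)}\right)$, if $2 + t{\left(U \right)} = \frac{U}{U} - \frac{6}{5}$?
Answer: $- \frac{702}{5} \approx -140.4$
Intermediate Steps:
$t{\left(U \right)} = - \frac{11}{5}$ ($t{\left(U \right)} = -2 + \left(\frac{U}{U} - \frac{6}{5}\right) = -2 + \left(1 - \frac{6}{5}\right) = -2 - \frac{1}{5} = - \frac{11}{5}$)
$- 13 \left(13 + t{\left(2 \right)}\right) = - 13 \left(13 - \frac{11}{5}\right) = \left(-13\right) \frac{54}{5} = - \frac{702}{5}$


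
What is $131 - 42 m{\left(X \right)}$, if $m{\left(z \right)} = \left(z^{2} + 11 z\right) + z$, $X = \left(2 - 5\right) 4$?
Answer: $131$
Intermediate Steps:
$X = -12$ ($X = \left(-3\right) 4 = -12$)
$m{\left(z \right)} = z^{2} + 12 z$
$131 - 42 m{\left(X \right)} = 131 - 42 \left(- 12 \left(12 - 12\right)\right) = 131 - 42 \left(\left(-12\right) 0\right) = 131 - 0 = 131 + 0 = 131$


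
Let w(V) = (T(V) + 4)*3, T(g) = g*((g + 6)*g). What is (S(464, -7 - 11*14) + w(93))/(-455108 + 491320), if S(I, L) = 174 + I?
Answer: 2569403/36212 ≈ 70.954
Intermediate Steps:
T(g) = g²*(6 + g) (T(g) = g*((6 + g)*g) = g*(g*(6 + g)) = g²*(6 + g))
w(V) = 12 + 3*V²*(6 + V) (w(V) = (V²*(6 + V) + 4)*3 = (4 + V²*(6 + V))*3 = 12 + 3*V²*(6 + V))
(S(464, -7 - 11*14) + w(93))/(-455108 + 491320) = ((174 + 464) + (12 + 3*93²*(6 + 93)))/(-455108 + 491320) = (638 + (12 + 3*8649*99))/36212 = (638 + (12 + 2568753))*(1/36212) = (638 + 2568765)*(1/36212) = 2569403*(1/36212) = 2569403/36212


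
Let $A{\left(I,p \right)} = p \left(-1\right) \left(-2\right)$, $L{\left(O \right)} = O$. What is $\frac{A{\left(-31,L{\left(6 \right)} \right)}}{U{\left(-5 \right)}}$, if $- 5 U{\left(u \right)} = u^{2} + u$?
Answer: $-3$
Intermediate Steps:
$U{\left(u \right)} = - \frac{u}{5} - \frac{u^{2}}{5}$ ($U{\left(u \right)} = - \frac{u^{2} + u}{5} = - \frac{u + u^{2}}{5} = - \frac{u}{5} - \frac{u^{2}}{5}$)
$A{\left(I,p \right)} = 2 p$ ($A{\left(I,p \right)} = - p \left(-2\right) = 2 p$)
$\frac{A{\left(-31,L{\left(6 \right)} \right)}}{U{\left(-5 \right)}} = \frac{2 \cdot 6}{\left(- \frac{1}{5}\right) \left(-5\right) \left(1 - 5\right)} = \frac{12}{\left(- \frac{1}{5}\right) \left(-5\right) \left(-4\right)} = \frac{12}{-4} = 12 \left(- \frac{1}{4}\right) = -3$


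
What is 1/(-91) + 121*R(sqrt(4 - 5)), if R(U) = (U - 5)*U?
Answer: -11012/91 - 605*I ≈ -121.01 - 605.0*I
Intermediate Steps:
R(U) = U*(-5 + U) (R(U) = (-5 + U)*U = U*(-5 + U))
1/(-91) + 121*R(sqrt(4 - 5)) = 1/(-91) + 121*(sqrt(4 - 5)*(-5 + sqrt(4 - 5))) = -1/91 + 121*(sqrt(-1)*(-5 + sqrt(-1))) = -1/91 + 121*(I*(-5 + I)) = -1/91 + 121*I*(-5 + I)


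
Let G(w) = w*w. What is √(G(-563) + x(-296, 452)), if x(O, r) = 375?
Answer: 4*√19834 ≈ 563.33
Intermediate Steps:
G(w) = w²
√(G(-563) + x(-296, 452)) = √((-563)² + 375) = √(316969 + 375) = √317344 = 4*√19834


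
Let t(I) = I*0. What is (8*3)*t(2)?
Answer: 0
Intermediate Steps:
t(I) = 0
(8*3)*t(2) = (8*3)*0 = 24*0 = 0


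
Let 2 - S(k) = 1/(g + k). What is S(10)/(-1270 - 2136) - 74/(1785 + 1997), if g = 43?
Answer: -6877721/341359538 ≈ -0.020148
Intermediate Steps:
S(k) = 2 - 1/(43 + k)
S(10)/(-1270 - 2136) - 74/(1785 + 1997) = ((85 + 2*10)/(43 + 10))/(-1270 - 2136) - 74/(1785 + 1997) = ((85 + 20)/53)/(-3406) - 74/3782 = ((1/53)*105)*(-1/3406) - 74*1/3782 = (105/53)*(-1/3406) - 37/1891 = -105/180518 - 37/1891 = -6877721/341359538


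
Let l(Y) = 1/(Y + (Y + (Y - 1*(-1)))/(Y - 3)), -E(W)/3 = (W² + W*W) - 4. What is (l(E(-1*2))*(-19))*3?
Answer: 855/157 ≈ 5.4459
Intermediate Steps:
E(W) = 12 - 6*W² (E(W) = -3*((W² + W*W) - 4) = -3*((W² + W²) - 4) = -3*(2*W² - 4) = -3*(-4 + 2*W²) = 12 - 6*W²)
l(Y) = 1/(Y + (1 + 2*Y)/(-3 + Y)) (l(Y) = 1/(Y + (Y + (Y + 1))/(-3 + Y)) = 1/(Y + (Y + (1 + Y))/(-3 + Y)) = 1/(Y + (1 + 2*Y)/(-3 + Y)))
(l(E(-1*2))*(-19))*3 = (((-3 + (12 - 6*(-1*2)²))/(1 + (12 - 6*(-1*2)²)² - (12 - 6*(-1*2)²)))*(-19))*3 = (((-3 + (12 - 6*(-2)²))/(1 + (12 - 6*(-2)²)² - (12 - 6*(-2)²)))*(-19))*3 = (((-3 + (12 - 6*4))/(1 + (12 - 6*4)² - (12 - 6*4)))*(-19))*3 = (((-3 + (12 - 24))/(1 + (12 - 24)² - (12 - 24)))*(-19))*3 = (((-3 - 12)/(1 + (-12)² - 1*(-12)))*(-19))*3 = ((-15/(1 + 144 + 12))*(-19))*3 = ((-15/157)*(-19))*3 = (((1/157)*(-15))*(-19))*3 = -15/157*(-19)*3 = (285/157)*3 = 855/157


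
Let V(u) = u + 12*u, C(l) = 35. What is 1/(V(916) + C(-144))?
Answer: 1/11943 ≈ 8.3731e-5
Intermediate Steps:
V(u) = 13*u
1/(V(916) + C(-144)) = 1/(13*916 + 35) = 1/(11908 + 35) = 1/11943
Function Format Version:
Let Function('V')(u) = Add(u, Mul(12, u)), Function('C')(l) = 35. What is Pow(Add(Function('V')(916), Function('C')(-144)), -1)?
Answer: Rational(1, 11943) ≈ 8.3731e-5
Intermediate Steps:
Function('V')(u) = Mul(13, u)
Pow(Add(Function('V')(916), Function('C')(-144)), -1) = Pow(Add(Mul(13, 916), 35), -1) = Pow(Add(11908, 35), -1) = Pow(11943, -1) = Rational(1, 11943)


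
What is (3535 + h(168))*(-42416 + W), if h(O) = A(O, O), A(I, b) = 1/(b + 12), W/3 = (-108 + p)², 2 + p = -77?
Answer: 39763085791/180 ≈ 2.2091e+8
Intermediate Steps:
p = -79 (p = -2 - 77 = -79)
W = 104907 (W = 3*(-108 - 79)² = 3*(-187)² = 3*34969 = 104907)
A(I, b) = 1/(12 + b)
h(O) = 1/(12 + O)
(3535 + h(168))*(-42416 + W) = (3535 + 1/(12 + 168))*(-42416 + 104907) = (3535 + 1/180)*62491 = (636301/180)*62491 = 39763085791/180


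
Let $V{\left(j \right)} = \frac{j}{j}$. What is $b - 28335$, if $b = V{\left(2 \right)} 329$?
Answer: $-28006$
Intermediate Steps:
$V{\left(j \right)} = 1$
$b = 329$ ($b = 1 \cdot 329 = 329$)
$b - 28335 = 329 - 28335 = -28006$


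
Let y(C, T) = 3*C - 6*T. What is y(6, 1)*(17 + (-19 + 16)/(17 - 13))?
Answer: 195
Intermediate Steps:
y(C, T) = -6*T + 3*C
y(6, 1)*(17 + (-19 + 16)/(17 - 13)) = (-6*1 + 3*6)*(17 + (-19 + 16)/(17 - 13)) = (-6 + 18)*(17 - 3/4) = 12*(17 - 3*¼) = 12*(17 - ¾) = 12*(65/4) = 195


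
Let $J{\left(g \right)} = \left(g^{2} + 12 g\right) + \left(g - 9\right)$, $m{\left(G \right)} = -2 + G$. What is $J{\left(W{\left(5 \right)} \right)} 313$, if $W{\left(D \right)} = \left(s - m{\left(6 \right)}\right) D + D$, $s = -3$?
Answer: $156813$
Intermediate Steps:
$W{\left(D \right)} = - 6 D$ ($W{\left(D \right)} = \left(-3 - \left(-2 + 6\right)\right) D + D = \left(-3 - 4\right) D + D = - 7 D + D = - 6 D$)
$J{\left(g \right)} = -9 + g^{2} + 13 g$ ($J{\left(g \right)} = \left(g^{2} + 12 g\right) + \left(-9 + g\right) = -9 + g^{2} + 13 g$)
$J{\left(W{\left(5 \right)} \right)} 313 = \left(-9 + \left(\left(-6\right) 5\right)^{2} + 13 \left(\left(-6\right) 5\right)\right) 313 = \left(-9 + \left(-30\right)^{2} + 13 \left(-30\right)\right) 313 = \left(-9 + 900 - 390\right) 313 = 501 \cdot 313 = 156813$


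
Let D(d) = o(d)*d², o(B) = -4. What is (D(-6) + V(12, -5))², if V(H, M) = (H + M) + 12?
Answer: 15625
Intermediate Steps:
V(H, M) = 12 + H + M
D(d) = -4*d²
(D(-6) + V(12, -5))² = (-4*(-6)² + (12 + 12 - 5))² = (-4*36 + 19)² = (-144 + 19)² = (-125)² = 15625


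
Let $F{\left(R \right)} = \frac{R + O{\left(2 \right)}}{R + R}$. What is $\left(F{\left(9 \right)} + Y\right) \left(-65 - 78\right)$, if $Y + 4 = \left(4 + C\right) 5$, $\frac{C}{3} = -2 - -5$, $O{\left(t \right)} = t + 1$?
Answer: $- \frac{26455}{3} \approx -8818.3$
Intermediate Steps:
$O{\left(t \right)} = 1 + t$
$C = 9$ ($C = 3 \left(-2 - -5\right) = 3 \left(-2 + 5\right) = 3 \cdot 3 = 9$)
$F{\left(R \right)} = \frac{3 + R}{2 R}$ ($F{\left(R \right)} = \frac{R + \left(1 + 2\right)}{R + R} = \frac{R + 3}{2 R} = \left(3 + R\right) \frac{1}{2 R} = \frac{3 + R}{2 R}$)
$Y = 61$ ($Y = -4 + \left(4 + 9\right) 5 = -4 + 13 \cdot 5 = -4 + 65 = 61$)
$\left(F{\left(9 \right)} + Y\right) \left(-65 - 78\right) = \left(\frac{3 + 9}{2 \cdot 9} + 61\right) \left(-65 - 78\right) = \left(\frac{1}{2} \cdot \frac{1}{9} \cdot 12 + 61\right) \left(-143\right) = \left(\frac{2}{3} + 61\right) \left(-143\right) = \frac{185}{3} \left(-143\right) = - \frac{26455}{3}$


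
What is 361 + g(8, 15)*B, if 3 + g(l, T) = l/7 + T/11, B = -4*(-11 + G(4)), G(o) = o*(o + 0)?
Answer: 28557/77 ≈ 370.87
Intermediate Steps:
G(o) = o**2 (G(o) = o*o = o**2)
B = -20 (B = -4*(-11 + 4**2) = -4*(-11 + 16) = -4*5 = -20)
g(l, T) = -3 + l/7 + T/11 (g(l, T) = -3 + (l/7 + T/11) = -3 + l/7 + T/11)
361 + g(8, 15)*B = 361 + (-3 + (1/7)*8 + (1/11)*15)*(-20) = 361 + (-3 + 8/7 + 15/11)*(-20) = 361 - 38/77*(-20) = 361 + 760/77 = 28557/77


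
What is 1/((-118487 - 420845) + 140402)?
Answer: -1/398930 ≈ -2.5067e-6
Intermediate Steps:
1/((-118487 - 420845) + 140402) = 1/(-539332 + 140402) = 1/(-398930) = -1/398930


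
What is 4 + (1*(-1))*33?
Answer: -29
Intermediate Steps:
4 + (1*(-1))*33 = 4 - 1*33 = 4 - 33 = -29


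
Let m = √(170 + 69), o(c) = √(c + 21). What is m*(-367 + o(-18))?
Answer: √239*(-367 + √3) ≈ -5646.9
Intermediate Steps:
o(c) = √(21 + c)
m = √239 ≈ 15.460
m*(-367 + o(-18)) = √239*(-367 + √(21 - 18)) = √239*(-367 + √3)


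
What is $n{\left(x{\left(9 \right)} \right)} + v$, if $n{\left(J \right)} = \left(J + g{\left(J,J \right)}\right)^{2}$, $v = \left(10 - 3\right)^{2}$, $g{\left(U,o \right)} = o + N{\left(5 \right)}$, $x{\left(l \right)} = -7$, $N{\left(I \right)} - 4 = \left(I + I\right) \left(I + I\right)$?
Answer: $8149$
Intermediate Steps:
$N{\left(I \right)} = 4 + 4 I^{2}$ ($N{\left(I \right)} = 4 + \left(I + I\right) \left(I + I\right) = 4 + 2 I 2 I = 4 + 4 I^{2}$)
$g{\left(U,o \right)} = 104 + o$ ($g{\left(U,o \right)} = o + \left(4 + 4 \cdot 5^{2}\right) = o + \left(4 + 4 \cdot 25\right) = o + \left(4 + 100\right) = o + 104 = 104 + o$)
$v = 49$ ($v = 7^{2} = 49$)
$n{\left(J \right)} = \left(104 + 2 J\right)^{2}$ ($n{\left(J \right)} = \left(J + \left(104 + J\right)\right)^{2} = \left(104 + 2 J\right)^{2}$)
$n{\left(x{\left(9 \right)} \right)} + v = 4 \left(52 - 7\right)^{2} + 49 = 4 \cdot 45^{2} + 49 = 4 \cdot 2025 + 49 = 8100 + 49 = 8149$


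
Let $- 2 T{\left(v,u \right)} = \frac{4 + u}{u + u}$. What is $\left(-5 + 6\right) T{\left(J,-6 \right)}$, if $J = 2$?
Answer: $- \frac{1}{12} \approx -0.083333$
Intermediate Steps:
$T{\left(v,u \right)} = - \frac{4 + u}{4 u}$ ($T{\left(v,u \right)} = - \frac{\left(4 + u\right) \frac{1}{u + u}}{2} = - \frac{\left(4 + u\right) \frac{1}{2 u}}{2} = - \frac{\frac{1}{2} \frac{1}{u} \left(4 + u\right)}{2} = - \frac{4 + u}{4 u}$)
$\left(-5 + 6\right) T{\left(J,-6 \right)} = \left(-5 + 6\right) \frac{-4 - -6}{4 \left(-6\right)} = 1 \cdot \frac{1}{4} \left(- \frac{1}{6}\right) \left(-4 + 6\right) = 1 \cdot \frac{1}{4} \left(- \frac{1}{6}\right) 2 = 1 \left(- \frac{1}{12}\right) = - \frac{1}{12}$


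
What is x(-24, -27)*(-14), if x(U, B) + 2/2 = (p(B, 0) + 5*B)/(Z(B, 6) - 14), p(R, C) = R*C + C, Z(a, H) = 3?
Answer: -1736/11 ≈ -157.82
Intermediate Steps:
p(R, C) = C + C*R (p(R, C) = C*R + C = C + C*R)
x(U, B) = -1 - 5*B/11 (x(U, B) = -1 + (0*(1 + B) + 5*B)/(3 - 14) = -1 + (0 + 5*B)/(-11) = -1 + (5*B)*(-1/11) = -1 - 5*B/11)
x(-24, -27)*(-14) = (-1 - 5/11*(-27))*(-14) = (-1 + 135/11)*(-14) = (124/11)*(-14) = -1736/11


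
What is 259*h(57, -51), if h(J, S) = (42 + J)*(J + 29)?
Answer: 2205126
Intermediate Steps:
h(J, S) = (29 + J)*(42 + J) (h(J, S) = (42 + J)*(29 + J) = (29 + J)*(42 + J))
259*h(57, -51) = 259*(1218 + 57² + 71*57) = 259*(1218 + 3249 + 4047) = 259*8514 = 2205126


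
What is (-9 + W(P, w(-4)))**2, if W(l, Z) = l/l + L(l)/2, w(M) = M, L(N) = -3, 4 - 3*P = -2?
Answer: 361/4 ≈ 90.250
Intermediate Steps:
P = 2 (P = 4/3 - 1/3*(-2) = 4/3 + 2/3 = 2)
W(l, Z) = -1/2 (W(l, Z) = l/l - 3/2 = 1 - 3*1/2 = 1 - 3/2 = -1/2)
(-9 + W(P, w(-4)))**2 = (-9 - 1/2)**2 = (-19/2)**2 = 361/4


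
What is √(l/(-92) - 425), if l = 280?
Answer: I*√226435/23 ≈ 20.689*I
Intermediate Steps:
√(l/(-92) - 425) = √(280/(-92) - 425) = √(280*(-1/92) - 425) = √(-70/23 - 425) = √(-9845/23) = I*√226435/23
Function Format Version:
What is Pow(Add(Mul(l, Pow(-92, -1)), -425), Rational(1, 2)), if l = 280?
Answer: Mul(Rational(1, 23), I, Pow(226435, Rational(1, 2))) ≈ Mul(20.689, I)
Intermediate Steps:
Pow(Add(Mul(l, Pow(-92, -1)), -425), Rational(1, 2)) = Pow(Add(Mul(280, Pow(-92, -1)), -425), Rational(1, 2)) = Pow(Add(Mul(280, Rational(-1, 92)), -425), Rational(1, 2)) = Pow(Add(Rational(-70, 23), -425), Rational(1, 2)) = Pow(Rational(-9845, 23), Rational(1, 2)) = Mul(Rational(1, 23), I, Pow(226435, Rational(1, 2)))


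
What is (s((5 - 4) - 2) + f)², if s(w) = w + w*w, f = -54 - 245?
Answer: 89401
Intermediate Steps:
f = -299
s(w) = w + w²
(s((5 - 4) - 2) + f)² = (((5 - 4) - 2)*(1 + ((5 - 4) - 2)) - 299)² = ((1 - 2)*(1 + (1 - 2)) - 299)² = (-(1 - 1) - 299)² = (-1*0 - 299)² = (0 - 299)² = (-299)² = 89401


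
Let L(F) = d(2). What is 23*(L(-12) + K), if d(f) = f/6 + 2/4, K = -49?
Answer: -6647/6 ≈ -1107.8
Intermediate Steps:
d(f) = 1/2 + f/6 (d(f) = f*(1/6) + 2*(1/4) = f/6 + 1/2 = 1/2 + f/6)
L(F) = 5/6 (L(F) = 1/2 + (1/6)*2 = 1/2 + 1/3 = 5/6)
23*(L(-12) + K) = 23*(5/6 - 49) = 23*(-289/6) = -6647/6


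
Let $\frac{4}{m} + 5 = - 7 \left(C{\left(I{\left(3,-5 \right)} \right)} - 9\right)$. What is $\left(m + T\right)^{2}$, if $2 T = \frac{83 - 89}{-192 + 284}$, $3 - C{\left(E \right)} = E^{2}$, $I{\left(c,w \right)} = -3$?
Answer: $\frac{289}{5290000} \approx 5.4631 \cdot 10^{-5}$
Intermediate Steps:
$C{\left(E \right)} = 3 - E^{2}$
$T = - \frac{3}{92}$ ($T = \frac{\left(83 - 89\right) \frac{1}{-192 + 284}}{2} = \frac{\left(-6\right) \frac{1}{92}}{2} = \frac{1}{2} \left(- \frac{3}{46}\right) = - \frac{3}{92} \approx -0.032609$)
$m = \frac{1}{25}$ ($m = \frac{4}{-5 - 7 \left(\left(3 - \left(-3\right)^{2}\right) - 9\right)} = \frac{4}{-5 - 7 \left(\left(3 - 9\right) - 9\right)} = \frac{4}{-5 - 7 \left(-6 - 9\right)} = \frac{4}{-5 - -105} = \frac{4}{-5 + 105} = \frac{4}{100} = 4 \cdot \frac{1}{100} = \frac{1}{25} \approx 0.04$)
$\left(m + T\right)^{2} = \left(\frac{1}{25} - \frac{3}{92}\right)^{2} = \left(\frac{17}{2300}\right)^{2} = \frac{289}{5290000}$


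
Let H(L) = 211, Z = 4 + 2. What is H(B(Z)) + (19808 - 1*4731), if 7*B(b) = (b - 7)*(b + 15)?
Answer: 15288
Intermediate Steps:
Z = 6
B(b) = (-7 + b)*(15 + b)/7 (B(b) = ((b - 7)*(b + 15))/7 = ((-7 + b)*(15 + b))/7 = (-7 + b)*(15 + b)/7)
H(B(Z)) + (19808 - 1*4731) = 211 + (19808 - 1*4731) = 211 + (19808 - 4731) = 211 + 15077 = 15288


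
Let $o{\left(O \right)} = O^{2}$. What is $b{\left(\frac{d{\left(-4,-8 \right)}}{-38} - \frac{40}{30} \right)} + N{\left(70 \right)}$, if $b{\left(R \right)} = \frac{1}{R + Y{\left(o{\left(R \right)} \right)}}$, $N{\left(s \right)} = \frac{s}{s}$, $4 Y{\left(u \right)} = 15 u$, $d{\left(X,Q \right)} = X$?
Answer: $\frac{5878}{4795} \approx 1.2259$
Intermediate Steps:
$Y{\left(u \right)} = \frac{15 u}{4}$
$N{\left(s \right)} = 1$
$b{\left(R \right)} = \frac{1}{R + \frac{15 R^{2}}{4}}$
$b{\left(\frac{d{\left(-4,-8 \right)}}{-38} - \frac{40}{30} \right)} + N{\left(70 \right)} = \frac{4}{\left(- \frac{4}{-38} - \frac{40}{30}\right) \left(4 + 15 \left(- \frac{4}{-38} - \frac{40}{30}\right)\right)} + 1 = \frac{4}{\left(\left(-4\right) \left(- \frac{1}{38}\right) - \frac{4}{3}\right) \left(4 + 15 \left(\left(-4\right) \left(- \frac{1}{38}\right) - \frac{4}{3}\right)\right)} + 1 = \frac{4}{\left(\frac{2}{19} - \frac{4}{3}\right) \left(4 + 15 \left(\frac{2}{19} - \frac{4}{3}\right)\right)} + 1 = \frac{4}{\left(- \frac{70}{57}\right) \left(4 + 15 \left(- \frac{70}{57}\right)\right)} + 1 = 4 \left(- \frac{57}{70}\right) \frac{1}{4 - \frac{350}{19}} + 1 = 4 \left(- \frac{57}{70}\right) \frac{1}{- \frac{274}{19}} + 1 = 4 \left(- \frac{57}{70}\right) \left(- \frac{19}{274}\right) + 1 = \frac{1083}{4795} + 1 = \frac{5878}{4795}$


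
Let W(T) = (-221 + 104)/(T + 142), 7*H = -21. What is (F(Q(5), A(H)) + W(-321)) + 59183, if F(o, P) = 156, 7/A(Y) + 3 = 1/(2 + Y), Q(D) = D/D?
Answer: 10621798/179 ≈ 59340.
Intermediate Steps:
Q(D) = 1
H = -3 (H = (⅐)*(-21) = -3)
W(T) = -117/(142 + T)
A(Y) = 7/(-3 + 1/(2 + Y))
(F(Q(5), A(H)) + W(-321)) + 59183 = (156 - 117/(142 - 321)) + 59183 = (156 - 117/(-179)) + 59183 = (156 - 117*(-1/179)) + 59183 = (156 + 117/179) + 59183 = 28041/179 + 59183 = 10621798/179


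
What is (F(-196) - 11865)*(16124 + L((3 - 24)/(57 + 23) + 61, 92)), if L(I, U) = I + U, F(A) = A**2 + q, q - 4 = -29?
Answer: 17270269557/40 ≈ 4.3176e+8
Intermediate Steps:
q = -25 (q = 4 - 29 = -25)
F(A) = -25 + A**2 (F(A) = A**2 - 25 = -25 + A**2)
(F(-196) - 11865)*(16124 + L((3 - 24)/(57 + 23) + 61, 92)) = ((-25 + (-196)**2) - 11865)*(16124 + (((3 - 24)/(57 + 23) + 61) + 92)) = ((-25 + 38416) - 11865)*(16124 + ((-21/80 + 61) + 92)) = (38391 - 11865)*(16124 + ((-21*1/80 + 61) + 92)) = 26526*(16124 + ((-21/80 + 61) + 92)) = 26526*(16124 + (4859/80 + 92)) = 26526*(16124 + 12219/80) = 26526*(1302139/80) = 17270269557/40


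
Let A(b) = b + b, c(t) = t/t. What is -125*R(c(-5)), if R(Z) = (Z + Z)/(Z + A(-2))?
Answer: 250/3 ≈ 83.333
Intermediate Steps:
c(t) = 1
A(b) = 2*b
R(Z) = 2*Z/(-4 + Z) (R(Z) = (Z + Z)/(Z + 2*(-2)) = (2*Z)/(Z - 4) = (2*Z)/(-4 + Z) = 2*Z/(-4 + Z))
-125*R(c(-5)) = -250/(-4 + 1) = -250/(-3) = -250*(-1)/3 = -125*(-2/3) = 250/3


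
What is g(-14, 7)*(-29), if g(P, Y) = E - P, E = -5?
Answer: -261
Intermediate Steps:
g(P, Y) = -5 - P
g(-14, 7)*(-29) = (-5 - 1*(-14))*(-29) = (-5 + 14)*(-29) = 9*(-29) = -261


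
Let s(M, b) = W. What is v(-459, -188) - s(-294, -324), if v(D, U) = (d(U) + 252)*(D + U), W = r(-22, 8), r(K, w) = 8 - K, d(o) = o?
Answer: -41438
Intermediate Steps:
W = 30 (W = 8 - 1*(-22) = 8 + 22 = 30)
v(D, U) = (252 + U)*(D + U) (v(D, U) = (U + 252)*(D + U) = (252 + U)*(D + U))
s(M, b) = 30
v(-459, -188) - s(-294, -324) = ((-188)² + 252*(-459) + 252*(-188) - 459*(-188)) - 1*30 = (35344 - 115668 - 47376 + 86292) - 30 = -41408 - 30 = -41438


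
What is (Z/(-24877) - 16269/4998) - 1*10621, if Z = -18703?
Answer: -25899527335/2437946 ≈ -10624.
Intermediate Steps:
(Z/(-24877) - 16269/4998) - 1*10621 = (-18703/(-24877) - 16269/4998) - 1*10621 = (-18703*(-1/24877) - 16269*1/4998) - 10621 = (18703/24877 - 319/98) - 10621 = -6102869/2437946 - 10621 = -25899527335/2437946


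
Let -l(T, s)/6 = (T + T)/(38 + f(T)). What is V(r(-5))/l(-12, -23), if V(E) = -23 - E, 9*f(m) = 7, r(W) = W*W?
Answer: -349/27 ≈ -12.926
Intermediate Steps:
r(W) = W²
f(m) = 7/9 (f(m) = (⅑)*7 = 7/9)
l(T, s) = -108*T/349 (l(T, s) = -6*(T + T)/(38 + 7/9) = -6*2*T/349/9 = -6*2*T*9/349 = -108*T/349)
V(r(-5))/l(-12, -23) = (-23 - 1*(-5)²)/((-108/349*(-12))) = (-23 - 1*25)/(1296/349) = (-23 - 25)*(349/1296) = -48*349/1296 = -349/27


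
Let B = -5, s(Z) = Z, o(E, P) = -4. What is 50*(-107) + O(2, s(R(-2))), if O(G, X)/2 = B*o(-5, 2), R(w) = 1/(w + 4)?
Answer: -5310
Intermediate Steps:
R(w) = 1/(4 + w)
O(G, X) = 40 (O(G, X) = 2*(-5*(-4)) = 2*20 = 40)
50*(-107) + O(2, s(R(-2))) = 50*(-107) + 40 = -5350 + 40 = -5310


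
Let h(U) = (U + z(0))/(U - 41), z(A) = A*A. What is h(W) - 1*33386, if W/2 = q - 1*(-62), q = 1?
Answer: -2837684/85 ≈ -33385.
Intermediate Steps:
W = 126 (W = 2*(1 - 1*(-62)) = 2*(1 + 62) = 2*63 = 126)
z(A) = A**2
h(U) = U/(-41 + U) (h(U) = (U + 0**2)/(U - 41) = (U + 0)/(-41 + U) = U/(-41 + U))
h(W) - 1*33386 = 126/(-41 + 126) - 1*33386 = 126/85 - 33386 = -2837684/85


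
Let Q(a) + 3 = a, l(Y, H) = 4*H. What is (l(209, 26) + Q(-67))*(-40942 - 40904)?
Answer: -2782764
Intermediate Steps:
Q(a) = -3 + a
(l(209, 26) + Q(-67))*(-40942 - 40904) = (4*26 + (-3 - 67))*(-40942 - 40904) = (104 - 70)*(-81846) = 34*(-81846) = -2782764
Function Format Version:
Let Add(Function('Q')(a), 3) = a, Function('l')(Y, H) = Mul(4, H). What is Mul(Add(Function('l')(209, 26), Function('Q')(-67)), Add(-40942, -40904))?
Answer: -2782764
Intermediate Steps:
Function('Q')(a) = Add(-3, a)
Mul(Add(Function('l')(209, 26), Function('Q')(-67)), Add(-40942, -40904)) = Mul(Add(Mul(4, 26), Add(-3, -67)), Add(-40942, -40904)) = Mul(Add(104, -70), -81846) = Mul(34, -81846) = -2782764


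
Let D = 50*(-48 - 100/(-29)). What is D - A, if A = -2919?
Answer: 20051/29 ≈ 691.41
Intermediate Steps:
D = -64600/29 (D = 50*(-48 - 100*(-1/29)) = 50*(-48 + 100/29) = 50*(-1292/29) = -64600/29 ≈ -2227.6)
D - A = -64600/29 - 1*(-2919) = -64600/29 + 2919 = 20051/29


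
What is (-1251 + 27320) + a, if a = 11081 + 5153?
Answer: 42303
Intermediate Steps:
a = 16234
(-1251 + 27320) + a = (-1251 + 27320) + 16234 = 26069 + 16234 = 42303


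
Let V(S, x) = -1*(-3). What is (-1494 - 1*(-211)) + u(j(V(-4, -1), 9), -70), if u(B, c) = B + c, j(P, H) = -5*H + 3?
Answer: -1395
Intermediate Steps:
V(S, x) = 3
j(P, H) = 3 - 5*H
(-1494 - 1*(-211)) + u(j(V(-4, -1), 9), -70) = (-1494 - 1*(-211)) + ((3 - 5*9) - 70) = (-1494 + 211) + ((3 - 45) - 70) = -1283 + (-42 - 70) = -1283 - 112 = -1395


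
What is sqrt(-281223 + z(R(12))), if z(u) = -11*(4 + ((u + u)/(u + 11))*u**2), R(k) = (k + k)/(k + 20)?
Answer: I*sqrt(9941128766)/188 ≈ 530.35*I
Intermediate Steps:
R(k) = 2*k/(20 + k) (R(k) = (2*k)/(20 + k) = 2*k/(20 + k))
z(u) = -44 - 22*u**3/(11 + u) (z(u) = -11*(4 + ((2*u)/(11 + u))*u**2) = -11*(4 + (2*u/(11 + u))*u**2) = -11*(4 + 2*u**3/(11 + u)) = -44 - 22*u**3/(11 + u))
sqrt(-281223 + z(R(12))) = sqrt(-281223 + 22*(-22 - (2*12/(20 + 12))**3 - 4*12/(20 + 12))/(11 + 2*12/(20 + 12))) = sqrt(-281223 + 22*(-22 - (2*12/32)**3 - 4*12/32)/(11 + 2*12/32)) = sqrt(-281223 + 22*(-22 - (2*12*(1/32))**3 - 4*12/32)/(11 + 2*12*(1/32))) = sqrt(-281223 + 22*(-22 - (3/4)**3 - 2*3/4)/(11 + 3/4)) = sqrt(-281223 + 22*(-22 - 1*27/64 - 3/2)/(47/4)) = sqrt(-281223 + 22*(4/47)*(-22 - 27/64 - 3/2)) = sqrt(-281223 + 22*(4/47)*(-1531/64)) = sqrt(-281223 - 16841/376) = sqrt(-105756689/376) = I*sqrt(9941128766)/188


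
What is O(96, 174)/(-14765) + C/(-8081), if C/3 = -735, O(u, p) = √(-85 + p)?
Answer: 2205/8081 - √89/14765 ≈ 0.27222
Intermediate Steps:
C = -2205 (C = 3*(-735) = -2205)
O(96, 174)/(-14765) + C/(-8081) = √(-85 + 174)/(-14765) - 2205/(-8081) = √89*(-1/14765) - 2205*(-1/8081) = -√89/14765 + 2205/8081 = 2205/8081 - √89/14765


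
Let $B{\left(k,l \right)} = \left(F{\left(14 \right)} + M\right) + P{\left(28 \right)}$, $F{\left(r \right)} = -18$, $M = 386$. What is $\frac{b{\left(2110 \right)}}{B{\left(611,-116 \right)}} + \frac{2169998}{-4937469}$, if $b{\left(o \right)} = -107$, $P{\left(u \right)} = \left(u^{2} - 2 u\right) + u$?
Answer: $- \frac{2967386935}{5549715156} \approx -0.53469$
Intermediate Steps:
$P{\left(u \right)} = u^{2} - u$
$B{\left(k,l \right)} = 1124$ ($B{\left(k,l \right)} = \left(-18 + 386\right) + 28 \left(-1 + 28\right) = 368 + 28 \cdot 27 = 368 + 756 = 1124$)
$\frac{b{\left(2110 \right)}}{B{\left(611,-116 \right)}} + \frac{2169998}{-4937469} = - \frac{107}{1124} + \frac{2169998}{-4937469} = \left(-107\right) \frac{1}{1124} + 2169998 \left(- \frac{1}{4937469}\right) = - \frac{107}{1124} - \frac{2169998}{4937469} = - \frac{2967386935}{5549715156}$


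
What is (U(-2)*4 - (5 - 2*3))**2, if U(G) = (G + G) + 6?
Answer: 81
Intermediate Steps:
U(G) = 6 + 2*G (U(G) = 2*G + 6 = 6 + 2*G)
(U(-2)*4 - (5 - 2*3))**2 = ((6 + 2*(-2))*4 - (5 - 2*3))**2 = ((6 - 4)*4 - (5 - 6))**2 = (2*4 - 1*(-1))**2 = (8 + 1)**2 = 9**2 = 81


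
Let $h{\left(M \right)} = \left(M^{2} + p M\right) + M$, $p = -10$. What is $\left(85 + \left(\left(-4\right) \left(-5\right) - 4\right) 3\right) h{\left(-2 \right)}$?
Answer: $2926$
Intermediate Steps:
$h{\left(M \right)} = M^{2} - 9 M$ ($h{\left(M \right)} = \left(M^{2} - 10 M\right) + M = M^{2} - 9 M$)
$\left(85 + \left(\left(-4\right) \left(-5\right) - 4\right) 3\right) h{\left(-2 \right)} = \left(85 + \left(\left(-4\right) \left(-5\right) - 4\right) 3\right) \left(- 2 \left(-9 - 2\right)\right) = \left(85 + \left(20 - 4\right) 3\right) \left(\left(-2\right) \left(-11\right)\right) = \left(85 + 16 \cdot 3\right) 22 = \left(85 + 48\right) 22 = 133 \cdot 22 = 2926$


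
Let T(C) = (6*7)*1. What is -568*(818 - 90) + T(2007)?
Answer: -413462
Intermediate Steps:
T(C) = 42 (T(C) = 42*1 = 42)
-568*(818 - 90) + T(2007) = -568*(818 - 90) + 42 = -568*728 + 42 = -413504 + 42 = -413462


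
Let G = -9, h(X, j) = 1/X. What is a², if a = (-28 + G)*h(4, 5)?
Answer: 1369/16 ≈ 85.563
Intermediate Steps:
a = -37/4 (a = (-28 - 9)/4 = -37*¼ = -37/4 ≈ -9.2500)
a² = (-37/4)² = 1369/16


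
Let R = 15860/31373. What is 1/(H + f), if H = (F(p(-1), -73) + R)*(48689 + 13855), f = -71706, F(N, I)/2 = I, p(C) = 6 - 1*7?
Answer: -31373/287737849650 ≈ -1.0903e-7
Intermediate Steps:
p(C) = -1 (p(C) = 6 - 7 = -1)
F(N, I) = 2*I
R = 15860/31373 (R = 15860*(1/31373) = 15860/31373 ≈ 0.50553)
H = -285488217312/31373 (H = (2*(-73) + 15860/31373)*(48689 + 13855) = (-146 + 15860/31373)*62544 = -4564598/31373*62544 = -285488217312/31373 ≈ -9.0998e+6)
1/(H + f) = 1/(-285488217312/31373 - 71706) = 1/(-287737849650/31373) = -31373/287737849650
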